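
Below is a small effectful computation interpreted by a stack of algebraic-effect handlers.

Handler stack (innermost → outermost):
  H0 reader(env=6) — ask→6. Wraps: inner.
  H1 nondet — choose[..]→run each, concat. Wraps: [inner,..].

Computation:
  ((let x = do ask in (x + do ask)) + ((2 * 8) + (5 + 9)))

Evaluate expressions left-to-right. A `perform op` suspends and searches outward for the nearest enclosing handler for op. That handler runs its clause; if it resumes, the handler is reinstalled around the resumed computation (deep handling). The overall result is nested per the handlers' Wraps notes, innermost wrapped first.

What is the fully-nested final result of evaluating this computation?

Answer: [42]

Step-by-step:
ask @ H0 ⇒ 6
ask @ H0 ⇒ 6
H0 returns 42
H1 returns [42]
= [42]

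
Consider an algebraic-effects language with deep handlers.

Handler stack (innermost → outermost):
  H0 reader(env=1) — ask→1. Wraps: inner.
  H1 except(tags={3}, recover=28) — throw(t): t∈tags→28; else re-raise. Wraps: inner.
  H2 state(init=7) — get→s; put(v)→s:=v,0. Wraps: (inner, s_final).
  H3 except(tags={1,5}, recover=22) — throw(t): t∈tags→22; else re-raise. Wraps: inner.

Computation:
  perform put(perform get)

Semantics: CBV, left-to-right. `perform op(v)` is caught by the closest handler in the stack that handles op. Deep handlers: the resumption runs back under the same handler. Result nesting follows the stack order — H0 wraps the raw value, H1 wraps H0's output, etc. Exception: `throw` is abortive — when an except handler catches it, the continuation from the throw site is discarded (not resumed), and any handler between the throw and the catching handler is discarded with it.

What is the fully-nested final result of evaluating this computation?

Answer: (0, 7)

Evaluation trace:
get @ H2 ⇒ 7
put(7) @ H2 ⇒ s:=7
H0 returns 0
H1 returns 0
H2 returns (0, 7)
H3 returns (0, 7)
= (0, 7)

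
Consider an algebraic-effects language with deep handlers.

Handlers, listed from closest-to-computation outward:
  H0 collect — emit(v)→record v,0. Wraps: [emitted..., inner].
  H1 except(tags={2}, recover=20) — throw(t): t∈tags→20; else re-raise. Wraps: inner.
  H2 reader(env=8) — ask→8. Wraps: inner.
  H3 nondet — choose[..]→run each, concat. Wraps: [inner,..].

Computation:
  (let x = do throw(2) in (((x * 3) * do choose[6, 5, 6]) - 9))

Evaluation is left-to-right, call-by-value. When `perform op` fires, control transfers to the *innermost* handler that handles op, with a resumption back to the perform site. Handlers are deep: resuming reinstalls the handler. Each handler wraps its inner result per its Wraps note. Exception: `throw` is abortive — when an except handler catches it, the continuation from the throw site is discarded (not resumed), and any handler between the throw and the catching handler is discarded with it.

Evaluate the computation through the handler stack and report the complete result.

Working:
throw(2) @ H1 caught ⇒ 20
H2 returns 20
H3 returns [20]
= [20]

Answer: [20]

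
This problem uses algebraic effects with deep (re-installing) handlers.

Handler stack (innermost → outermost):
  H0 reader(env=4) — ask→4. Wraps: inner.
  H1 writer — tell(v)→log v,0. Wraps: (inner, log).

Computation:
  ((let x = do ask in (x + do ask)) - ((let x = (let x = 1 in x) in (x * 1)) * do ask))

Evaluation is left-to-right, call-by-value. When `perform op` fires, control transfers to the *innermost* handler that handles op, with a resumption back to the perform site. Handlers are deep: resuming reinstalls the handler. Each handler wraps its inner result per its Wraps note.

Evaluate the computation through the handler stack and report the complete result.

Answer: (4, ())

Evaluation trace:
ask @ H0 ⇒ 4
ask @ H0 ⇒ 4
ask @ H0 ⇒ 4
H0 returns 4
H1 returns (4, ())
= (4, ())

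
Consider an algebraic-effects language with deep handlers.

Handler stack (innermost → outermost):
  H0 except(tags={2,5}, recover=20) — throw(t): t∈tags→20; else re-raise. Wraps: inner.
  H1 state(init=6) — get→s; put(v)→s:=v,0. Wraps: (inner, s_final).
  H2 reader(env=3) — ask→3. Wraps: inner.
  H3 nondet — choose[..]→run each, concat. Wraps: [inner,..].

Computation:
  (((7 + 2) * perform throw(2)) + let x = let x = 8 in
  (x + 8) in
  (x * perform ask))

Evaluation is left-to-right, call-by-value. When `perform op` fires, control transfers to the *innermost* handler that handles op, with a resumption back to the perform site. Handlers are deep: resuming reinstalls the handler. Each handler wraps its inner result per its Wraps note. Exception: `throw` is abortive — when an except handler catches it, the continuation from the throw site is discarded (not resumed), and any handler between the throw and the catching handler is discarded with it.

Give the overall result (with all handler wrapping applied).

Working:
throw(2) @ H0 caught ⇒ 20
H1 returns (20, 6)
H2 returns (20, 6)
H3 returns [(20, 6)]
= [(20, 6)]

Answer: [(20, 6)]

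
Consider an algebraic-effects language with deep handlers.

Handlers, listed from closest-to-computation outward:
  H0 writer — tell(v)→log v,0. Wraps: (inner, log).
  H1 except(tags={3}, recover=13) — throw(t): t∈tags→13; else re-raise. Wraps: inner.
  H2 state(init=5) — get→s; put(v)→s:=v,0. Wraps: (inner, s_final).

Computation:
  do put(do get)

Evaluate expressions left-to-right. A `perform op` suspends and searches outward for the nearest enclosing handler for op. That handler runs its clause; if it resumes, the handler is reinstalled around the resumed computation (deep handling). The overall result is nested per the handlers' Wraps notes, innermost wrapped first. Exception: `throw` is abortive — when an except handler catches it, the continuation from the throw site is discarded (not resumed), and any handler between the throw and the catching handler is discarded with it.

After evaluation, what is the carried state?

Answer: 5

Evaluation trace:
get @ H2 ⇒ 5
put(5) @ H2 ⇒ s:=5
H0 returns (0, ())
H1 returns (0, ())
H2 returns ((0, ()), 5)
= ((0, ()), 5)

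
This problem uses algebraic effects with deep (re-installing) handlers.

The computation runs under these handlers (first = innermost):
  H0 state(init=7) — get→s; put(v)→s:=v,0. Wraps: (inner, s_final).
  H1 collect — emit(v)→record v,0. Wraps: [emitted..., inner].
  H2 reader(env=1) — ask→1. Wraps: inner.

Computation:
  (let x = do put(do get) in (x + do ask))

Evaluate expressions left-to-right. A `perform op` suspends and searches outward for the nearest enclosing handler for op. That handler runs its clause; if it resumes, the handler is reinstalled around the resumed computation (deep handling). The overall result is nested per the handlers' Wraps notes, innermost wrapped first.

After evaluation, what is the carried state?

Step-by-step:
get @ H0 ⇒ 7
put(7) @ H0 ⇒ s:=7
ask @ H2 ⇒ 1
H0 returns (1, 7)
H1 returns [(1, 7)]
H2 returns [(1, 7)]
= [(1, 7)]

Answer: 7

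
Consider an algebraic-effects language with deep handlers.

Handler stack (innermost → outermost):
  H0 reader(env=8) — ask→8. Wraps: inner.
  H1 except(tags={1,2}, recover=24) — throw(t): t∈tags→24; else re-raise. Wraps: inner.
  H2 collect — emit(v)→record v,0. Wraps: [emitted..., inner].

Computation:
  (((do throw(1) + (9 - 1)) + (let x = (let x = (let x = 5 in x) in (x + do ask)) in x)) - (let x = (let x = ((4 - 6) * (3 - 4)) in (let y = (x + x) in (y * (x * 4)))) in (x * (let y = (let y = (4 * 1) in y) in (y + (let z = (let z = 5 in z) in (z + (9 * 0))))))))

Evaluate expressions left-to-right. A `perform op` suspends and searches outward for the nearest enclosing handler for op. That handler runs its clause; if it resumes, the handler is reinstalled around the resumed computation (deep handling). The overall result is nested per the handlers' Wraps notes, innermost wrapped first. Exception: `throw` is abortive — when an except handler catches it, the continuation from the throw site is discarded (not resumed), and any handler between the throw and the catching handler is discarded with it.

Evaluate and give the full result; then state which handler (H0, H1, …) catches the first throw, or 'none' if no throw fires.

Answer: [24] ; first throw caught by: H1

Evaluation trace:
throw(1) @ H1 caught ⇒ 24
H2 returns [24]
= [24]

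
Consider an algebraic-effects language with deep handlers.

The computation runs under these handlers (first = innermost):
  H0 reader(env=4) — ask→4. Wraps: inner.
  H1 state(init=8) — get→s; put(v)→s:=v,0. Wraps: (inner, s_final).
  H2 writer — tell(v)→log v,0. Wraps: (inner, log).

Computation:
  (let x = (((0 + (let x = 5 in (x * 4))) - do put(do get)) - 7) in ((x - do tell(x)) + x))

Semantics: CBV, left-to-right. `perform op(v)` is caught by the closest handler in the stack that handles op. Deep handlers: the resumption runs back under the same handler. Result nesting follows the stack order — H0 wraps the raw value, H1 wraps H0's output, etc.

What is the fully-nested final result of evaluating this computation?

Evaluation trace:
get @ H1 ⇒ 8
put(8) @ H1 ⇒ s:=8
tell(13) @ H2 ⇒ log+=13
H0 returns 26
H1 returns (26, 8)
H2 returns ((26, 8), (13))
= ((26, 8), (13))

Answer: ((26, 8), (13))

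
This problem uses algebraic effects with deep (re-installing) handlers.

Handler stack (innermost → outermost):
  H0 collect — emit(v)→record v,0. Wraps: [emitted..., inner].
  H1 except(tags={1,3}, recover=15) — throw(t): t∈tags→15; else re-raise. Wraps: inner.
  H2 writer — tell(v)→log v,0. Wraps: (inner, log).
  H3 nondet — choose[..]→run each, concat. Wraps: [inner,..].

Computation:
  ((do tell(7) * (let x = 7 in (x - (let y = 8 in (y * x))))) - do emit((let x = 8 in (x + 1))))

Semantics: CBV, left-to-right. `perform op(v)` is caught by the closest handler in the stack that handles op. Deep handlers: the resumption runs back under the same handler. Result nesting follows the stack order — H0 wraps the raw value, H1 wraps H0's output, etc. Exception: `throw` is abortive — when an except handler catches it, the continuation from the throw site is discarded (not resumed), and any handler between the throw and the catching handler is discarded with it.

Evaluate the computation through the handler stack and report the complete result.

Working:
tell(7) @ H2 ⇒ log+=7
emit(9) @ H0 ⇒ out+=9
H0 returns [9, 0]
H1 returns [9, 0]
H2 returns ([9, 0], (7))
H3 returns [([9, 0], (7))]
= [([9, 0], (7))]

Answer: [([9, 0], (7))]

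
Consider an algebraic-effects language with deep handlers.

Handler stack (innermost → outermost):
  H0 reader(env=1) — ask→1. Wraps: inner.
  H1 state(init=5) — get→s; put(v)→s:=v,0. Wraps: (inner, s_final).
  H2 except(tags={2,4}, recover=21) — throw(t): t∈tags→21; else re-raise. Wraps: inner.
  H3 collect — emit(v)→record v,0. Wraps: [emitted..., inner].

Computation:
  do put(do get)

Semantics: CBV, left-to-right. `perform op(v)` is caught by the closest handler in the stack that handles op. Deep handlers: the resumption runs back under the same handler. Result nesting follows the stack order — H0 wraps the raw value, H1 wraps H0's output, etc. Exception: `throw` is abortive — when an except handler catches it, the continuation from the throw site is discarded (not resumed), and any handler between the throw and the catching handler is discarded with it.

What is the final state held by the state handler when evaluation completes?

Working:
get @ H1 ⇒ 5
put(5) @ H1 ⇒ s:=5
H0 returns 0
H1 returns (0, 5)
H2 returns (0, 5)
H3 returns [(0, 5)]
= [(0, 5)]

Answer: 5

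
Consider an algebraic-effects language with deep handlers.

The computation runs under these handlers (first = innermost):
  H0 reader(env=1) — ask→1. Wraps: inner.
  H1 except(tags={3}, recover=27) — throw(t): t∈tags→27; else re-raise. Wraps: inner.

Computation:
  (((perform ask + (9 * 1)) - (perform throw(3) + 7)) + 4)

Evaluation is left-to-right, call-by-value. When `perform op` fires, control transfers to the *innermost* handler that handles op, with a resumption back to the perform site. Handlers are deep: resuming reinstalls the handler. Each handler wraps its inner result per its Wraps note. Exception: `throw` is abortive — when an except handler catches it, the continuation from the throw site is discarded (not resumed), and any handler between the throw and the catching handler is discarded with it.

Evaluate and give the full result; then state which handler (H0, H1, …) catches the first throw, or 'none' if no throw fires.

Answer: 27 ; first throw caught by: H1

Evaluation trace:
ask @ H0 ⇒ 1
throw(3) @ H1 caught ⇒ 27
= 27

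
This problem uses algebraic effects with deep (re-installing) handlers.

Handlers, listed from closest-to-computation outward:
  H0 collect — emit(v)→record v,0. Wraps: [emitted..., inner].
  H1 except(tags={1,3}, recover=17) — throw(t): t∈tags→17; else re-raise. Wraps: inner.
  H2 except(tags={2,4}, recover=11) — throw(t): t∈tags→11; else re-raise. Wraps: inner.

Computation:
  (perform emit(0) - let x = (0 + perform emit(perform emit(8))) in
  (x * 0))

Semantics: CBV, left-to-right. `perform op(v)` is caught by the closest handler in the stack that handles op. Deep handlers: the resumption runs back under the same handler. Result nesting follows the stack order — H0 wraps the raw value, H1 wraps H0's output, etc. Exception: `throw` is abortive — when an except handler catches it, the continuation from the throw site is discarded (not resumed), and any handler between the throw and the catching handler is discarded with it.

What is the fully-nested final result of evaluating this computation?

Working:
emit(0) @ H0 ⇒ out+=0
emit(8) @ H0 ⇒ out+=8
emit(0) @ H0 ⇒ out+=0
H0 returns [0, 8, 0, 0]
H1 returns [0, 8, 0, 0]
H2 returns [0, 8, 0, 0]
= [0, 8, 0, 0]

Answer: [0, 8, 0, 0]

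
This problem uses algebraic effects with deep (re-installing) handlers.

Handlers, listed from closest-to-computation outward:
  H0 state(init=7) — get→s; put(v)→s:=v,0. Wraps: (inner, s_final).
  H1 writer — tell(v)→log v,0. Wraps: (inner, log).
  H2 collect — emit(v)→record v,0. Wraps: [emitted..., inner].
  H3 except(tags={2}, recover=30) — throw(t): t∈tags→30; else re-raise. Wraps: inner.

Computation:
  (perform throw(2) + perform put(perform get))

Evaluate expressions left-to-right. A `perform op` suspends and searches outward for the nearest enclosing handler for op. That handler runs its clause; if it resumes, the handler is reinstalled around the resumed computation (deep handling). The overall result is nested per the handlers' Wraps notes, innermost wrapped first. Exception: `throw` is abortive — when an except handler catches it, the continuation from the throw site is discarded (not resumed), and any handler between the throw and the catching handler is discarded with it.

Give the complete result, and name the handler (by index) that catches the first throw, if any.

Working:
throw(2) @ H3 caught ⇒ 30
= 30

Answer: 30 ; first throw caught by: H3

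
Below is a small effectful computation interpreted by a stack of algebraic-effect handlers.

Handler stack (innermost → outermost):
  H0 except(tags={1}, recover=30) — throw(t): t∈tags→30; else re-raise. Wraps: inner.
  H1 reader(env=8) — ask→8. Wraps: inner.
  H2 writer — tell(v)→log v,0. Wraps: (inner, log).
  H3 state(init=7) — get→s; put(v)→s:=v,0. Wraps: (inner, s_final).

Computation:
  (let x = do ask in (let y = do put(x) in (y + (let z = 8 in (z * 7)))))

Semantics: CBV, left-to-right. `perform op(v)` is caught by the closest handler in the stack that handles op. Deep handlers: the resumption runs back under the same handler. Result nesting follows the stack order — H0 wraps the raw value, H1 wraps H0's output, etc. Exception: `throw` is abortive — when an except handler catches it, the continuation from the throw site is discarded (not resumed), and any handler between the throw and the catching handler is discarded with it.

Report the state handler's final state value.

Step-by-step:
ask @ H1 ⇒ 8
put(8) @ H3 ⇒ s:=8
H0 returns 56
H1 returns 56
H2 returns (56, ())
H3 returns ((56, ()), 8)
= ((56, ()), 8)

Answer: 8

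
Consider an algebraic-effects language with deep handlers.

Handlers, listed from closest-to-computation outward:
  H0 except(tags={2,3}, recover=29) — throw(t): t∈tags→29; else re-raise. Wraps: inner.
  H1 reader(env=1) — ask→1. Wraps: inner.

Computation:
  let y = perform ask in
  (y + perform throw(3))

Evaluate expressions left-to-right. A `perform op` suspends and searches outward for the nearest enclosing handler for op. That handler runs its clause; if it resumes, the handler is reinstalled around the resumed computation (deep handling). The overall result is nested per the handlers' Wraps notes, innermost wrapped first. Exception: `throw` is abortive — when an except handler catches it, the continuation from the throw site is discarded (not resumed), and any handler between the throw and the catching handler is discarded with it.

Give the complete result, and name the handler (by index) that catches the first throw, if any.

Evaluation trace:
ask @ H1 ⇒ 1
throw(3) @ H0 caught ⇒ 29
H1 returns 29
= 29

Answer: 29 ; first throw caught by: H0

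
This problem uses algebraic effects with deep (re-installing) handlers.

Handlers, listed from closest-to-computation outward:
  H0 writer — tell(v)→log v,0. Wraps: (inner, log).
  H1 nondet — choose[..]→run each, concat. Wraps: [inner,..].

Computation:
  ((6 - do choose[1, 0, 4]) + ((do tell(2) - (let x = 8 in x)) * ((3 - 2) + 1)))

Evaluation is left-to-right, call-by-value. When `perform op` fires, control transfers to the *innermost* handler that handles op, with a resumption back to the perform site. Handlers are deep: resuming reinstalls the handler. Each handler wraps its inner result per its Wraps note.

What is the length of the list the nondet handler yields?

Answer: 3

Step-by-step:
choose[1, 0, 4] @ H1
  branch[0] choose=1:
    tell(2) @ H0 ⇒ log+=2
    H0 returns (-11, (2))
    H1 returns [(-11, (2))]
  branch[1] choose=0:
    tell(2) @ H0 ⇒ log+=2
    H0 returns (-10, (2))
    H1 returns [(-10, (2))]
  branch[2] choose=4:
    tell(2) @ H0 ⇒ log+=2
    H0 returns (-14, (2))
    H1 returns [(-14, (2))]
= [(-11, (2)), (-10, (2)), (-14, (2))]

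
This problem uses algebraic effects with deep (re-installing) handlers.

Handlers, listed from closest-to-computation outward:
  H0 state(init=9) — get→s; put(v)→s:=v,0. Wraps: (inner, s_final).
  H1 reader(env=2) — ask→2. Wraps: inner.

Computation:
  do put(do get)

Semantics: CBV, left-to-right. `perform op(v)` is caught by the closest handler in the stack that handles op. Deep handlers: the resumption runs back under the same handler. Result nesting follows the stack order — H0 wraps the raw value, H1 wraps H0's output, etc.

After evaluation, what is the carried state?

Answer: 9

Evaluation trace:
get @ H0 ⇒ 9
put(9) @ H0 ⇒ s:=9
H0 returns (0, 9)
H1 returns (0, 9)
= (0, 9)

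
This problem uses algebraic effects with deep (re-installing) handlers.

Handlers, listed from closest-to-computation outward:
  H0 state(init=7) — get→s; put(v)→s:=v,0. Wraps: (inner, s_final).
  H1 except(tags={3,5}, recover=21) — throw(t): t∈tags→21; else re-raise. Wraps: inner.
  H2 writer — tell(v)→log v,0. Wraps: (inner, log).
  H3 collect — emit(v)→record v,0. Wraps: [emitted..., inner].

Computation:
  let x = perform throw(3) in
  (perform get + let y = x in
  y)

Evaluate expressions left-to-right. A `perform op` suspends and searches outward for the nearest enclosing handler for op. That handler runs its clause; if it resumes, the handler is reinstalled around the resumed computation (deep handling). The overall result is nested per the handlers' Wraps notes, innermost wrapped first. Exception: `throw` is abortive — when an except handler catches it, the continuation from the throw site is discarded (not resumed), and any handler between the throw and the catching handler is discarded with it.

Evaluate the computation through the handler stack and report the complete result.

Step-by-step:
throw(3) @ H1 caught ⇒ 21
H2 returns (21, ())
H3 returns [(21, ())]
= [(21, ())]

Answer: [(21, ())]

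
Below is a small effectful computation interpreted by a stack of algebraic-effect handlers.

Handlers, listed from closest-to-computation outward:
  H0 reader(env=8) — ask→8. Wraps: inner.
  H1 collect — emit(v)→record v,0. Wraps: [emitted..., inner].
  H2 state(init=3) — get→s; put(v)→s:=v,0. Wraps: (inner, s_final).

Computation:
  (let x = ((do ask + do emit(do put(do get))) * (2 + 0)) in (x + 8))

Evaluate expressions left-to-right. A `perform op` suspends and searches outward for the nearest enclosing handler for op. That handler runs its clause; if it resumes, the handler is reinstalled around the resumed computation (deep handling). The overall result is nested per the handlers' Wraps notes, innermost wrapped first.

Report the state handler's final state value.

Answer: 3

Step-by-step:
ask @ H0 ⇒ 8
get @ H2 ⇒ 3
put(3) @ H2 ⇒ s:=3
emit(0) @ H1 ⇒ out+=0
H0 returns 24
H1 returns [0, 24]
H2 returns ([0, 24], 3)
= ([0, 24], 3)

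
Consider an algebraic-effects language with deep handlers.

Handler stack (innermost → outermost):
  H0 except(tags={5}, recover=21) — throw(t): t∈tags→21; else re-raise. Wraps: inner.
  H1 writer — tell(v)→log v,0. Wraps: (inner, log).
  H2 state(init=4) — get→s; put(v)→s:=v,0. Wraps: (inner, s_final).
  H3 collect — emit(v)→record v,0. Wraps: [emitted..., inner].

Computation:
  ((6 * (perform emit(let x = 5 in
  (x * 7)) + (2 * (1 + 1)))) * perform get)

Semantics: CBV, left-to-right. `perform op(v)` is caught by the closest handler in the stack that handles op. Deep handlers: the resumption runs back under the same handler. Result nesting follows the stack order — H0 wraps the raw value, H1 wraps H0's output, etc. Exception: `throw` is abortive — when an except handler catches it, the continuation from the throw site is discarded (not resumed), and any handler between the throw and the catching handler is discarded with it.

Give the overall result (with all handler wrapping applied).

Answer: [35, ((96, ()), 4)]

Evaluation trace:
emit(35) @ H3 ⇒ out+=35
get @ H2 ⇒ 4
H0 returns 96
H1 returns (96, ())
H2 returns ((96, ()), 4)
H3 returns [35, ((96, ()), 4)]
= [35, ((96, ()), 4)]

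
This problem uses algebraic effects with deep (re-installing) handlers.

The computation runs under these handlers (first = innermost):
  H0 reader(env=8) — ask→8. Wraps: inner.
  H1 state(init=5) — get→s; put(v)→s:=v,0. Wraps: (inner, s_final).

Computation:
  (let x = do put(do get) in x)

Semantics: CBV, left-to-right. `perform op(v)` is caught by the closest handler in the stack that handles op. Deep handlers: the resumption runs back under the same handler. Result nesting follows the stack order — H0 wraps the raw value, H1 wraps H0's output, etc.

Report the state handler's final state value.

Working:
get @ H1 ⇒ 5
put(5) @ H1 ⇒ s:=5
H0 returns 0
H1 returns (0, 5)
= (0, 5)

Answer: 5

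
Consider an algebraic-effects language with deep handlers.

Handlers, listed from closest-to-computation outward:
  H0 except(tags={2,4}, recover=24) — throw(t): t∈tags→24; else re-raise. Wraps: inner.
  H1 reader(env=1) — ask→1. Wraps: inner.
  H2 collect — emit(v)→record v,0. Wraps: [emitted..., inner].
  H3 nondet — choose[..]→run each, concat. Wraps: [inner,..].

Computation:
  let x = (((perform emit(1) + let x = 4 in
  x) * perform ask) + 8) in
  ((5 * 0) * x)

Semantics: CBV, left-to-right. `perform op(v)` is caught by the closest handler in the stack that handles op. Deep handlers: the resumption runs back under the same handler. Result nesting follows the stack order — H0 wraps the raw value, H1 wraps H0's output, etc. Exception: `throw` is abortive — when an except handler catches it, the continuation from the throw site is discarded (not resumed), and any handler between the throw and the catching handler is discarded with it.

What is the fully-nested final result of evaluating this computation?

Evaluation trace:
emit(1) @ H2 ⇒ out+=1
ask @ H1 ⇒ 1
H0 returns 0
H1 returns 0
H2 returns [1, 0]
H3 returns [[1, 0]]
= [[1, 0]]

Answer: [[1, 0]]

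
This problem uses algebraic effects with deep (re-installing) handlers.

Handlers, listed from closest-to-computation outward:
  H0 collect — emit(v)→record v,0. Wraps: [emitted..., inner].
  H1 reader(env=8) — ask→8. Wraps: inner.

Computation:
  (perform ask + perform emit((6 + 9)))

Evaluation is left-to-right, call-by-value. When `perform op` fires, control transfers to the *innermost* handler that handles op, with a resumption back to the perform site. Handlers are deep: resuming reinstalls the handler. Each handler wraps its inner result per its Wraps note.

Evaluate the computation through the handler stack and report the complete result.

Evaluation trace:
ask @ H1 ⇒ 8
emit(15) @ H0 ⇒ out+=15
H0 returns [15, 8]
H1 returns [15, 8]
= [15, 8]

Answer: [15, 8]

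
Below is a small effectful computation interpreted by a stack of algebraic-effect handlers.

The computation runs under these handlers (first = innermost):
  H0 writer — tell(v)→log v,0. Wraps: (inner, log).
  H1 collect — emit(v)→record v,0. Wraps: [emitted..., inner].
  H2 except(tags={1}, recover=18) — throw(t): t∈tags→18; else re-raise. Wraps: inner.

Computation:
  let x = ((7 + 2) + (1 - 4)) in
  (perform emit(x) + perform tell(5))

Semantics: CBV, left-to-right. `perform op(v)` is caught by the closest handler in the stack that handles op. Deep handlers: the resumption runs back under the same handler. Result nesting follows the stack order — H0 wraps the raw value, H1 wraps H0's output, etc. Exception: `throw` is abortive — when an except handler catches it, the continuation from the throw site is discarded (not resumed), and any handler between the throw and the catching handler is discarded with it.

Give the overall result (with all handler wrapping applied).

Answer: [6, (0, (5))]

Step-by-step:
emit(6) @ H1 ⇒ out+=6
tell(5) @ H0 ⇒ log+=5
H0 returns (0, (5))
H1 returns [6, (0, (5))]
H2 returns [6, (0, (5))]
= [6, (0, (5))]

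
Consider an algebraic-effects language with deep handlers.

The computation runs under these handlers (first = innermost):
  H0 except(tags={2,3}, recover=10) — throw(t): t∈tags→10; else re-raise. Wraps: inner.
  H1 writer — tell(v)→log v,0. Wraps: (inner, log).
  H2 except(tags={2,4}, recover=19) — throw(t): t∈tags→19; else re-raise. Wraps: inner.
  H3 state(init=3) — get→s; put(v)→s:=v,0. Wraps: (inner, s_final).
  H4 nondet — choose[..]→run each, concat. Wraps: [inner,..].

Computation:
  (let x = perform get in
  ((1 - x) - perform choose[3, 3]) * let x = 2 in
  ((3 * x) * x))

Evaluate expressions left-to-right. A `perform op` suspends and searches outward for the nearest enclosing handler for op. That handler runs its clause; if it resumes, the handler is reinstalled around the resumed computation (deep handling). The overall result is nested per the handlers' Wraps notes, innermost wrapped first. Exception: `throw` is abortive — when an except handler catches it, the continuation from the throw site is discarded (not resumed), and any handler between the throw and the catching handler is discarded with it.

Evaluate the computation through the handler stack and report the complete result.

Answer: [((-60, ()), 3), ((-60, ()), 3)]

Step-by-step:
get @ H3 ⇒ 3
choose[3, 3] @ H4
  branch[0] choose=3:
    H0 returns -60
    H1 returns (-60, ())
    H2 returns (-60, ())
    H3 returns ((-60, ()), 3)
    H4 returns [((-60, ()), 3)]
  branch[1] choose=3:
    H0 returns -60
    H1 returns (-60, ())
    H2 returns (-60, ())
    H3 returns ((-60, ()), 3)
    H4 returns [((-60, ()), 3)]
= [((-60, ()), 3), ((-60, ()), 3)]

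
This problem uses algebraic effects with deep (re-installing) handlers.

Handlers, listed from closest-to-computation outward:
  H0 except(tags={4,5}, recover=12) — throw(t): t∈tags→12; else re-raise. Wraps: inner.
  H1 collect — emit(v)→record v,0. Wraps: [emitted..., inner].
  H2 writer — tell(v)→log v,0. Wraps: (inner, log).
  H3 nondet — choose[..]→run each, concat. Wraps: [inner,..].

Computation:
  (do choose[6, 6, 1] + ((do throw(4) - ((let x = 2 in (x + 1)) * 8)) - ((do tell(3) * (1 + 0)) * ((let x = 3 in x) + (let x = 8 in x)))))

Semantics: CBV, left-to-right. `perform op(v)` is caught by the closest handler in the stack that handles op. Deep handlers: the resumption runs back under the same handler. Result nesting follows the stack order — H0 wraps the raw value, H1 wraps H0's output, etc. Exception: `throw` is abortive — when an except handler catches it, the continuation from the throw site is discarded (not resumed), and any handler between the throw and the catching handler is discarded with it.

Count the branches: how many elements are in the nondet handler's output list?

Working:
choose[6, 6, 1] @ H3
  branch[0] choose=6:
    throw(4) @ H0 caught ⇒ 12
    H1 returns [12]
    H2 returns ([12], ())
    H3 returns [([12], ())]
  branch[1] choose=6:
    throw(4) @ H0 caught ⇒ 12
    H1 returns [12]
    H2 returns ([12], ())
    H3 returns [([12], ())]
  branch[2] choose=1:
    throw(4) @ H0 caught ⇒ 12
    H1 returns [12]
    H2 returns ([12], ())
    H3 returns [([12], ())]
= [([12], ()), ([12], ()), ([12], ())]

Answer: 3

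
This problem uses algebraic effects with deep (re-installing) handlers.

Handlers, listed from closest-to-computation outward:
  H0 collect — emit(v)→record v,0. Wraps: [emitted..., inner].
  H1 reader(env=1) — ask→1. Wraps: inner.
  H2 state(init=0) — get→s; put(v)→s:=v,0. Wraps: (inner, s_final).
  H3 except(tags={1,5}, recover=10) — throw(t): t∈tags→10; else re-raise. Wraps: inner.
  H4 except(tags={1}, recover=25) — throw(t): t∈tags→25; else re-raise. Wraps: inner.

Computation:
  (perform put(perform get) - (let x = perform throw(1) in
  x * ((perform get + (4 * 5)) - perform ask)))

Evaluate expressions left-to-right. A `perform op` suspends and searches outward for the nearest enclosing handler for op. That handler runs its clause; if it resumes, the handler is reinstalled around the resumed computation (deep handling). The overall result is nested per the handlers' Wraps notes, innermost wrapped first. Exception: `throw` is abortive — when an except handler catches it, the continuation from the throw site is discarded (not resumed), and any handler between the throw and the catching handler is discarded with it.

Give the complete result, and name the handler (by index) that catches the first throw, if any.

Answer: 10 ; first throw caught by: H3

Step-by-step:
get @ H2 ⇒ 0
put(0) @ H2 ⇒ s:=0
throw(1) @ H3 caught ⇒ 10
H4 returns 10
= 10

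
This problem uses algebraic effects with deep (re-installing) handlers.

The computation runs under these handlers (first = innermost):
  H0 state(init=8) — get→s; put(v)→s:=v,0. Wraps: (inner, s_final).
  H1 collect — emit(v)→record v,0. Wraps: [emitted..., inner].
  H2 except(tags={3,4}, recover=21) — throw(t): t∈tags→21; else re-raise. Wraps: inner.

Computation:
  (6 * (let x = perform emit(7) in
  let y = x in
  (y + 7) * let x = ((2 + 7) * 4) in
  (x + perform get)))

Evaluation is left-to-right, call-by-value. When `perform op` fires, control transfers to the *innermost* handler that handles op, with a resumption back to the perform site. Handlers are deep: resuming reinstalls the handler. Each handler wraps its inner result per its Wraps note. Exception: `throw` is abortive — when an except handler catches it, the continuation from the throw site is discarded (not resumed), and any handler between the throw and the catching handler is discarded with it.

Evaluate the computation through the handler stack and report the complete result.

Evaluation trace:
emit(7) @ H1 ⇒ out+=7
get @ H0 ⇒ 8
H0 returns (1848, 8)
H1 returns [7, (1848, 8)]
H2 returns [7, (1848, 8)]
= [7, (1848, 8)]

Answer: [7, (1848, 8)]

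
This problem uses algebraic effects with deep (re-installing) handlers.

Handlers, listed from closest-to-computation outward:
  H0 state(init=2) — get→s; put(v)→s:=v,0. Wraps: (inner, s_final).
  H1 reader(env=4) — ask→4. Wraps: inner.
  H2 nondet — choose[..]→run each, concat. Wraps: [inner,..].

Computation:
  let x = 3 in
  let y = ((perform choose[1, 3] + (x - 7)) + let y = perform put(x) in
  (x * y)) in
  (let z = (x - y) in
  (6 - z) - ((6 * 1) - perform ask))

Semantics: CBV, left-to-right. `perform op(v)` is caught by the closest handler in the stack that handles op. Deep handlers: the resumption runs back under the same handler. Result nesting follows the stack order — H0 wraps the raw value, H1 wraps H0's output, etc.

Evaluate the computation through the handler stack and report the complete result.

Answer: [(-2, 3), (0, 3)]

Evaluation trace:
choose[1, 3] @ H2
  branch[0] choose=1:
    put(3) @ H0 ⇒ s:=3
    ask @ H1 ⇒ 4
    H0 returns (-2, 3)
    H1 returns (-2, 3)
    H2 returns [(-2, 3)]
  branch[1] choose=3:
    put(3) @ H0 ⇒ s:=3
    ask @ H1 ⇒ 4
    H0 returns (0, 3)
    H1 returns (0, 3)
    H2 returns [(0, 3)]
= [(-2, 3), (0, 3)]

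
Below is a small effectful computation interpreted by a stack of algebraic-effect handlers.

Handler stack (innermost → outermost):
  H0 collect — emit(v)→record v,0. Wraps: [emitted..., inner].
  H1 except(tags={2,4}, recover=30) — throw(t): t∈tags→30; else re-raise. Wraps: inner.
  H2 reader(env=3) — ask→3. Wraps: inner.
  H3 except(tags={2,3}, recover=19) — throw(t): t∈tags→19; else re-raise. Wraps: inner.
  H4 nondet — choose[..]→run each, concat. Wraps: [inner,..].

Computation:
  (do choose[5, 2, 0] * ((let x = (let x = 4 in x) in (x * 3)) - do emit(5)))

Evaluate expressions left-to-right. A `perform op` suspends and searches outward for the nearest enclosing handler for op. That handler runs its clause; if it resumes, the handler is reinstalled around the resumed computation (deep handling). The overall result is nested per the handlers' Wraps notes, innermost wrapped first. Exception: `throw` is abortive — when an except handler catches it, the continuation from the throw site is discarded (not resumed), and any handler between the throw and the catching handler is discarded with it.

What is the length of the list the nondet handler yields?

Answer: 3

Evaluation trace:
choose[5, 2, 0] @ H4
  branch[0] choose=5:
    emit(5) @ H0 ⇒ out+=5
    H0 returns [5, 60]
    H1 returns [5, 60]
    H2 returns [5, 60]
    H3 returns [5, 60]
    H4 returns [[5, 60]]
  branch[1] choose=2:
    emit(5) @ H0 ⇒ out+=5
    H0 returns [5, 24]
    H1 returns [5, 24]
    H2 returns [5, 24]
    H3 returns [5, 24]
    H4 returns [[5, 24]]
  branch[2] choose=0:
    emit(5) @ H0 ⇒ out+=5
    H0 returns [5, 0]
    H1 returns [5, 0]
    H2 returns [5, 0]
    H3 returns [5, 0]
    H4 returns [[5, 0]]
= [[5, 60], [5, 24], [5, 0]]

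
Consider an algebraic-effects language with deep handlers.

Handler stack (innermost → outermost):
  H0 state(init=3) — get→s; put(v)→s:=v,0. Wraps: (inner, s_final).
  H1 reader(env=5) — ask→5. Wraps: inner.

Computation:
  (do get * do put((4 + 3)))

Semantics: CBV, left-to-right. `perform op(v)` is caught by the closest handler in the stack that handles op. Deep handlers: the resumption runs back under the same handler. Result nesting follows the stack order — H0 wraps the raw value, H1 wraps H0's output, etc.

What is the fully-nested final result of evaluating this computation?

Answer: (0, 7)

Working:
get @ H0 ⇒ 3
put(7) @ H0 ⇒ s:=7
H0 returns (0, 7)
H1 returns (0, 7)
= (0, 7)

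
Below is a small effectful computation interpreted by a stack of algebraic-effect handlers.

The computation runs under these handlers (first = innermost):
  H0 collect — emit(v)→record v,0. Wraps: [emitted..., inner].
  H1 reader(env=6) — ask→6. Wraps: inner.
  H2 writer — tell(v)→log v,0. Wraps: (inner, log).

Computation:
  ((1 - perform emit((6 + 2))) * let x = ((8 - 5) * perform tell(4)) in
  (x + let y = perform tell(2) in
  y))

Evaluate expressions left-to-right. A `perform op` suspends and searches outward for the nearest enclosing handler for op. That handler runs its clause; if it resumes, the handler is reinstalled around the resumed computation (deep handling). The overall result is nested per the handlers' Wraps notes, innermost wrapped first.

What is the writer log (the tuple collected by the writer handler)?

Working:
emit(8) @ H0 ⇒ out+=8
tell(4) @ H2 ⇒ log+=4
tell(2) @ H2 ⇒ log+=2
H0 returns [8, 0]
H1 returns [8, 0]
H2 returns ([8, 0], (4, 2))
= ([8, 0], (4, 2))

Answer: (4, 2)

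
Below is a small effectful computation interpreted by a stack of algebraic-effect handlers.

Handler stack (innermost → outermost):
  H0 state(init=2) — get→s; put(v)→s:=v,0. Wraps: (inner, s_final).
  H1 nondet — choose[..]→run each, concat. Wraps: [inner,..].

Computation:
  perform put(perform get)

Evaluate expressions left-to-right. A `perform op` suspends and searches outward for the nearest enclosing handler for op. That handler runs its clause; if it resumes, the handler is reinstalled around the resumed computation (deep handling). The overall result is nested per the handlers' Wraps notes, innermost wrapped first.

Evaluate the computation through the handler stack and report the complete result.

Answer: [(0, 2)]

Working:
get @ H0 ⇒ 2
put(2) @ H0 ⇒ s:=2
H0 returns (0, 2)
H1 returns [(0, 2)]
= [(0, 2)]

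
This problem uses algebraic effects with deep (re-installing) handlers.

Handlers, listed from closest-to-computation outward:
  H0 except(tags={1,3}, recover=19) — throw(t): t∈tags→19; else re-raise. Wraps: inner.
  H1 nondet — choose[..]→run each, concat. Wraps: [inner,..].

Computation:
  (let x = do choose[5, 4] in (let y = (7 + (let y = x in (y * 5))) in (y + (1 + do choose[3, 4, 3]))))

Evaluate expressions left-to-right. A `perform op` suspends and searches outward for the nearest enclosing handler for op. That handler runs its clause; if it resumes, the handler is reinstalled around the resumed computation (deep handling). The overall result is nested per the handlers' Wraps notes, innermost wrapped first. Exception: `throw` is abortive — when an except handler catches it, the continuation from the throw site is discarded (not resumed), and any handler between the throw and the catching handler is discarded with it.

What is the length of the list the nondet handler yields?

Evaluation trace:
choose[5, 4] @ H1
  branch[0] choose=5:
    choose[3, 4, 3] @ H1
      branch[0] choose=3:
        H0 returns 36
        H1 returns [36]
      branch[1] choose=4:
        H0 returns 37
        H1 returns [37]
      branch[2] choose=3:
        H0 returns 36
        H1 returns [36]
  branch[1] choose=4:
    choose[3, 4, 3] @ H1
      branch[0] choose=3:
        H0 returns 31
        H1 returns [31]
      branch[1] choose=4:
        H0 returns 32
        H1 returns [32]
      branch[2] choose=3:
        H0 returns 31
        H1 returns [31]
= [36, 37, 36, 31, 32, 31]

Answer: 6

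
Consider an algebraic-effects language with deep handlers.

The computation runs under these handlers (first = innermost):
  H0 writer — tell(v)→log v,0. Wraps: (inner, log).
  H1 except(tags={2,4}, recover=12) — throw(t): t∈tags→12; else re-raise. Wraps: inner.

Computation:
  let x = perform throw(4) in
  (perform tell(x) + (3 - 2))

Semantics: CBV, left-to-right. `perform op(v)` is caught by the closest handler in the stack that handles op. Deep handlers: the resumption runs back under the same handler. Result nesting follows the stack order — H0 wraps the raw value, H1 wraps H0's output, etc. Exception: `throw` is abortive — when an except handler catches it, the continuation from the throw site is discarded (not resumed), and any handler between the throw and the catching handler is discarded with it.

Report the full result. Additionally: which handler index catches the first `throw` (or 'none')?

Evaluation trace:
throw(4) @ H1 caught ⇒ 12
= 12

Answer: 12 ; first throw caught by: H1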